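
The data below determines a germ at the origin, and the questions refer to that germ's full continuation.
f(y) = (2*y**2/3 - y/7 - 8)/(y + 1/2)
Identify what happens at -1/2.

The point is a pole of order 1.

The denominator factor y + 1/2 vanishes at -1/2 and appears to the power 1; the numerator there equals -163/21, nonzero, and no other factor vanishes.
Hence a pole whose order is the multiplicity, 1.


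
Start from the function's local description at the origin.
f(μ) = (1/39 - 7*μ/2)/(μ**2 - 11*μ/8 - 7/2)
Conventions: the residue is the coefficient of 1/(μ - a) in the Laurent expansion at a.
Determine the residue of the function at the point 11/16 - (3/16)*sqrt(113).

The residue is -7/4 + (2971/52884)*sqrt(113).

The factor μ**2 - 11*μ/8 - 7/2 splits as (μ - a)(μ - a') with a = 11/16 - (3/16)*sqrt(113), a' = 11/16 + (3/16)*sqrt(113). At the order-1 pole a set g(μ) = (μ - a)*f(μ) = [1/39 - 7*μ/2] / (μ - a').
Simple pole: residue = g(a) at a = 11/16 - (3/16)*sqrt(113), which is -7/4 + (2971/52884)*sqrt(113).


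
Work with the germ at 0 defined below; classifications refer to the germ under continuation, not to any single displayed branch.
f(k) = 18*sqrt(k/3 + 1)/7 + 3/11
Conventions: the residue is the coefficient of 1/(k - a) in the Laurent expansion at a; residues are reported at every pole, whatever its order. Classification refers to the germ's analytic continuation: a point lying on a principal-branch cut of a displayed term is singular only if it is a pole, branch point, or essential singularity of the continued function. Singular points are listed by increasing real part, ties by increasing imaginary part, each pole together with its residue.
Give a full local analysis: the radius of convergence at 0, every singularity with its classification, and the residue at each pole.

Radius of convergence at 0: 3.
At -3: an algebraic (square-root) branch point.

Branch term (18/7)*sqrt(1 - k/(-3)): its argument vanishes at k = -3, a square-root branch point, modulus 3.
The radius of convergence is the smallest modulus among the singular points: 3.


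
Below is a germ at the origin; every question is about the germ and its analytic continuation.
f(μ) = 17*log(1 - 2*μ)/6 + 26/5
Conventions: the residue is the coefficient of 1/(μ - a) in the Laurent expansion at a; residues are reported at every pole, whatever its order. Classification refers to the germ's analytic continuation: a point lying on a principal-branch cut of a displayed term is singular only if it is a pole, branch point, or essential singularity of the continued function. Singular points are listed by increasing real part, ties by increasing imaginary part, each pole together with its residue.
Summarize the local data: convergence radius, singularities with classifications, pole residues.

Branch term (17/6)*log(1 - μ/(1/2)): its argument vanishes at μ = 1/2, a logarithmic branch point, modulus 1/2.
The radius of convergence is the smallest modulus among the singular points: 1/2.

Radius of convergence at 0: 1/2.
At 1/2: a logarithmic branch point.


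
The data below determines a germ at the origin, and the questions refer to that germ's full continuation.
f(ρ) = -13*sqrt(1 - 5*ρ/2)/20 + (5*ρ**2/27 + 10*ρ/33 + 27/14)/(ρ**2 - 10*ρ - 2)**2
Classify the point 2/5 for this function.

The point is an algebraic (square-root) branch point.

The term (-13/20)*sqrt(1 - ρ/(2/5)) has argument 1 - 2/5/(2/5) = 0 at 2/5: a square-root (algebraic, two-sheeted) branch point; the remaining terms are analytic or single-valued there.


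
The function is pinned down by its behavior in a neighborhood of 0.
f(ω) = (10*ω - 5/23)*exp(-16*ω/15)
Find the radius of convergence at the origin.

The factor exp(-16*ω/15) is entire and contributes no finite singular point.
The polynomial part has no poles.
No finite singular points: the Taylor series at 0 converges everywhere.

The radius of convergence is infinite.


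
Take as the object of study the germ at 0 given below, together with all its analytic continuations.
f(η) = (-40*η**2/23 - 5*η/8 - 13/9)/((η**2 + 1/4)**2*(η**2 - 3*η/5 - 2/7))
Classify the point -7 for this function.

Denominator factors: η**2 - 3*η/5 - 2/7 = 1852/35 at η = -7; η**2 + 1/4 = 197/4 at η = -7 — none vanishes.
So the germ continues analytically to -7.

The point is a regular point.


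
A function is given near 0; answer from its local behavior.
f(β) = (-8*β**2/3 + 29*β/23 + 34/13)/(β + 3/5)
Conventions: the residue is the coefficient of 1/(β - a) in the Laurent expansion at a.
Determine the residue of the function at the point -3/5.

The residue is 6719/7475.

At the order-1 pole -3/5 set g(β) = (β - (-3/5))*f(β) = -8*β**2/3 + 29*β/23 + 34/13.
Simple pole: residue = g(a) at a = -3/5, which is 6719/7475.


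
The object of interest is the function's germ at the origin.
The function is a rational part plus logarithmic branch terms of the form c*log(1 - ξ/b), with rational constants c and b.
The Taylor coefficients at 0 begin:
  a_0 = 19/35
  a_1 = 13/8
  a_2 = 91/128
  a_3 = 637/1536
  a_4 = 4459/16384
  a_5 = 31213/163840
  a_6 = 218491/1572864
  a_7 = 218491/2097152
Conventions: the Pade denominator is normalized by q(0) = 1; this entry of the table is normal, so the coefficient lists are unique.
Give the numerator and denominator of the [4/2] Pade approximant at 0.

The Pade approximant has numerator coefficients [19/35, 119/120, -9779/9600, 637/7680, 4459/737280]; denominator coefficients [1, -7/6, 49/160].

Taylor coefficients needed (read off): a_0 = 19/35, a_1 = 13/8, a_2 = 91/128, a_3 = 637/1536, a_4 = 4459/16384, a_5 = 31213/163840, a_6 = 218491/1572864.
Write the denominator as Q(ξ) = 1 + q1*ξ + q2*ξ^2. Requiring Q*f - P = O(ξ^7) with deg P <= 4 kills the coefficients of ξ^5..ξ^6 in Q*f:
  ξ^5: a_5 + q1*a_4 + q2*a_3 = 0, i.e. 31213/163840 + (4459/16384)*q1 + (637/1536)*q2 = 0.
  ξ^6: a_6 + q1*a_5 + q2*a_4 = 0, i.e. 218491/1572864 + (31213/163840)*q1 + (4459/16384)*q2 = 0.
Solving this linear system: q1 = -7/6, q2 = 49/160.
The numerator is Q*f truncated at degree 4: P0 = a_0 = 19/35; P1 = a_1 + q1*a_0 = 119/120; P2 = a_2 + q1*a_1 + q2*a_0 = -9779/9600; P3 = a_3 + q1*a_2 + q2*a_1 = 637/7680; P4 = a_4 + q1*a_3 + q2*a_2 = 4459/737280.


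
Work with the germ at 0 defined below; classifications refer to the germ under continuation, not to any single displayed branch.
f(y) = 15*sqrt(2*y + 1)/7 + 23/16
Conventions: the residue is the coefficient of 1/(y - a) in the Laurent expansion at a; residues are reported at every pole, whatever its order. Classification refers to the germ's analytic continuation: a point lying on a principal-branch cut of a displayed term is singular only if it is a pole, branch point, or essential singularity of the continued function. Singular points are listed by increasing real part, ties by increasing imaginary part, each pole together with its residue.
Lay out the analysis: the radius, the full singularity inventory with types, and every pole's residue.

Radius of convergence at 0: 1/2.
At -1/2: an algebraic (square-root) branch point.

Branch term (15/7)*sqrt(1 - y/(-1/2)): its argument vanishes at y = -1/2, a square-root branch point, modulus 1/2.
The radius of convergence is the smallest modulus among the singular points: 1/2.


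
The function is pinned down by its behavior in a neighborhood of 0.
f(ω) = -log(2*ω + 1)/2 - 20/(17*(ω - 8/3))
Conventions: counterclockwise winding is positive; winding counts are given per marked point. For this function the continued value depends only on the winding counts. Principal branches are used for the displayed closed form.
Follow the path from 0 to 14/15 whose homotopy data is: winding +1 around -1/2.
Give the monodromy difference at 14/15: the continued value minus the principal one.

The rational part is single-valued and drops out of the difference; each branch term changes only by its own monodromy.
(-1/2)*log(1 - ω/(-1/2)): each positive loop around -1/2 adds 2*pi*i to the log, so winding +1 contributes (-1/2)*(1)*2*pi*i = -pi*i.
Summing the contributions at ω = 14/15 gives -pi*i.

Continued minus principal equals -pi*i.


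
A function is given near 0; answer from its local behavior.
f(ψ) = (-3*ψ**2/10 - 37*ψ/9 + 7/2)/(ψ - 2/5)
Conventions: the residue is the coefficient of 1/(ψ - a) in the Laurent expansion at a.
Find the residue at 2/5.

At the order-1 pole 2/5 set g(ψ) = (ψ - (2/5))*f(ψ) = -3*ψ**2/10 - 37*ψ/9 + 7/2.
Simple pole: residue = g(a) at a = 2/5, which is 4067/2250.

The residue is 4067/2250.


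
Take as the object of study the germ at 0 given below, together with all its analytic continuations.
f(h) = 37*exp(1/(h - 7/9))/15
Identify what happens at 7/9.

The point is an essential singularity.

The exponent 1/(h - (7/9)) has a pole at 7/9, so exp(1/(h - (7/9))) takes every nonzero value near it: an essential singularity (not a pole of any order).


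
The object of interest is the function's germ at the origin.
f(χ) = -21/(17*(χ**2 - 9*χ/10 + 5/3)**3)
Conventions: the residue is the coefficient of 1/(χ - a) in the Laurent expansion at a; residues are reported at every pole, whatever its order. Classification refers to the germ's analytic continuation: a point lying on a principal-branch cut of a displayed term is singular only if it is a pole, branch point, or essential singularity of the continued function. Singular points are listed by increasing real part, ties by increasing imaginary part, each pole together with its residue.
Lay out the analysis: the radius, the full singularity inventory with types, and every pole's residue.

Radius of convergence at 0: (1/3)*sqrt(15).
At (9/20) - ((1/60)*sqrt(5271))*i: a pole of order 3; residue -((16200000/13172438083)*sqrt(5271))*i.
At (9/20) + ((1/60)*sqrt(5271))*i: a pole of order 3; residue ((16200000/13172438083)*sqrt(5271))*i.

Denominator factor (χ**2 - 9*χ/10 + 5/3)^3: discriminant -1757/300, complex-conjugate roots (9/20) + ((1/60)*sqrt(5271))*i and (9/20) - ((1/60)*sqrt(5271))*i; poles of order 3, moduli (1/3)*sqrt(15) and (1/3)*sqrt(15).
The radius of convergence is the smallest modulus among the singular points: (1/3)*sqrt(15).
The factor χ**2 - 9*χ/10 + 5/3 splits as (χ - a)(χ - a') with a = (9/20) - ((1/60)*sqrt(5271))*i, a' = (9/20) + ((1/60)*sqrt(5271))*i. At the order-3 pole a set g(χ) = (χ - a)^3*f(χ) = [-21/17] / (χ - a')^3.
Order-3 pole: residue = g''(a)/2; g''((9/20) - ((1/60)*sqrt(5271))*i) = -((32400000/13172438083)*sqrt(5271))*i, so the residue is -((16200000/13172438083)*sqrt(5271))*i.
The factor χ**2 - 9*χ/10 + 5/3 splits as (χ - a)(χ - a') with a = (9/20) + ((1/60)*sqrt(5271))*i, a' = (9/20) - ((1/60)*sqrt(5271))*i. At the order-3 pole a set g(χ) = (χ - a)^3*f(χ) = [-21/17] / (χ - a')^3.
Order-3 pole: residue = g''(a)/2; g''((9/20) + ((1/60)*sqrt(5271))*i) = ((32400000/13172438083)*sqrt(5271))*i, so the residue is ((16200000/13172438083)*sqrt(5271))*i.
List the singular points by increasing real part (a conjugate pair: the negative imaginary part first).


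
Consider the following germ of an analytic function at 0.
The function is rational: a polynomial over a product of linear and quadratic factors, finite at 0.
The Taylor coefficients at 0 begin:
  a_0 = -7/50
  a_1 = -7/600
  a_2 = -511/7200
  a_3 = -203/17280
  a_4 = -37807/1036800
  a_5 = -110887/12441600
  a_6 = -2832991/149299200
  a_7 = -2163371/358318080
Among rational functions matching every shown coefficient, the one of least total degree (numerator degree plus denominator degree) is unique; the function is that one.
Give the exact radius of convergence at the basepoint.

No rational of total degree below 2 reproduces all 8 coefficients; solving the [0/2] Pade equations on them gives f(y) = 7/(25*(y - 4/3)*(y + 3/2)), whose expansion matches every shown term.
Denominator factor (y - 4/3): pole of order 1 at 4/3, modulus 4/3.
Denominator factor (y + 3/2): pole of order 1 at -3/2, modulus 3/2.
The radius of convergence is the smallest modulus among the singular points: 4/3.

The radius of convergence is 4/3.


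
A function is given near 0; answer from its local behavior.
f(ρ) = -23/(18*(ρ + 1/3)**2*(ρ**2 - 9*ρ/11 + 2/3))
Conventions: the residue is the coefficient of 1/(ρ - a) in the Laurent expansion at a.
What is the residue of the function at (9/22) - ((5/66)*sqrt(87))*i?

The residue is (37191/43264) - ((28589/6273280)*sqrt(87))*i.

The factor ρ**2 - 9*ρ/11 + 2/3 splits as (ρ - a)(ρ - a') with a = (9/22) - ((5/66)*sqrt(87))*i, a' = (9/22) + ((5/66)*sqrt(87))*i. At the order-1 pole a set g(ρ) = (ρ - a)*f(ρ) = [-23/(18*(ρ + 1/3)**2)] / (ρ - a').
Simple pole: residue = g(a) at a = (9/22) - ((5/66)*sqrt(87))*i, which is (37191/43264) - ((28589/6273280)*sqrt(87))*i.


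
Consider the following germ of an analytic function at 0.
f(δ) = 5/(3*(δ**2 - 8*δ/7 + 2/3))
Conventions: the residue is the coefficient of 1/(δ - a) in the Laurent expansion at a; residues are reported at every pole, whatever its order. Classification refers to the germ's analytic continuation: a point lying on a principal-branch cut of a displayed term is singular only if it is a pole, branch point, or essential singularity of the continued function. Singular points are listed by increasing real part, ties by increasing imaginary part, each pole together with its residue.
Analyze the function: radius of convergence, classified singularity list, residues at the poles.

Radius of convergence at 0: (1/3)*sqrt(6).
At (4/7) - ((5/21)*sqrt(6))*i: a pole of order 1; residue ((7/12)*sqrt(6))*i.
At (4/7) + ((5/21)*sqrt(6))*i: a pole of order 1; residue -((7/12)*sqrt(6))*i.

Denominator factor (δ**2 - 8*δ/7 + 2/3): discriminant -200/147, complex-conjugate roots (4/7) + ((5/21)*sqrt(6))*i and (4/7) - ((5/21)*sqrt(6))*i; poles of order 1, moduli (1/3)*sqrt(6) and (1/3)*sqrt(6).
The radius of convergence is the smallest modulus among the singular points: (1/3)*sqrt(6).
The factor δ**2 - 8*δ/7 + 2/3 splits as (δ - a)(δ - a') with a = (4/7) - ((5/21)*sqrt(6))*i, a' = (4/7) + ((5/21)*sqrt(6))*i. At the order-1 pole a set g(δ) = (δ - a)*f(δ) = [5/3] / (δ - a').
Simple pole: residue = g(a) at a = (4/7) - ((5/21)*sqrt(6))*i, which is ((7/12)*sqrt(6))*i.
The factor δ**2 - 8*δ/7 + 2/3 splits as (δ - a)(δ - a') with a = (4/7) + ((5/21)*sqrt(6))*i, a' = (4/7) - ((5/21)*sqrt(6))*i. At the order-1 pole a set g(δ) = (δ - a)*f(δ) = [5/3] / (δ - a').
Simple pole: residue = g(a) at a = (4/7) + ((5/21)*sqrt(6))*i, which is -((7/12)*sqrt(6))*i.
List the singular points by increasing real part (a conjugate pair: the negative imaginary part first).


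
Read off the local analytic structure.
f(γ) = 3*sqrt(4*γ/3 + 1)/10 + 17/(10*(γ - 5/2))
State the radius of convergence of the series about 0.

Denominator factor (γ - 5/2): pole of order 1 at 5/2, modulus 5/2.
Branch term (3/10)*sqrt(1 - γ/(-3/4)): its argument vanishes at γ = -3/4, a square-root branch point, modulus 3/4.
The radius of convergence is the smallest modulus among the singular points: 3/4.

The radius of convergence is 3/4.


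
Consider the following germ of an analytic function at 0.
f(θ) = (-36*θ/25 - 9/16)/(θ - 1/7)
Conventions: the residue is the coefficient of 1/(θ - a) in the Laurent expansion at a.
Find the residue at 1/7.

At the order-1 pole 1/7 set g(θ) = (θ - (1/7))*f(θ) = -36*θ/25 - 9/16.
Simple pole: residue = g(a) at a = 1/7, which is -2151/2800.

The residue is -2151/2800.


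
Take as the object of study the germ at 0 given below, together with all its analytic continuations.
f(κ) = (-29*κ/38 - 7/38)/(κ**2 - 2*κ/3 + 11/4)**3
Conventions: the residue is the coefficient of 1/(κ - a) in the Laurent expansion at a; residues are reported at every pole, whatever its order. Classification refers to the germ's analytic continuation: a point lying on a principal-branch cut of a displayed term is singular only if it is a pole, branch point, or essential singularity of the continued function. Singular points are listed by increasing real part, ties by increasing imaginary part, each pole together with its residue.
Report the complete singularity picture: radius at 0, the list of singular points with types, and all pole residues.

Denominator factor (κ**2 - 2*κ/3 + 11/4)^3: discriminant -95/9, complex-conjugate roots (1/3) + ((1/6)*sqrt(95))*i and (1/3) - ((1/6)*sqrt(95))*i; poles of order 3, moduli (1/2)*sqrt(11) and (1/2)*sqrt(11).
The radius of convergence is the smallest modulus among the singular points: (1/2)*sqrt(11).
The factor κ**2 - 2*κ/3 + 11/4 splits as (κ - a)(κ - a') with a = (1/3) - ((1/6)*sqrt(95))*i, a' = (1/3) + ((1/6)*sqrt(95))*i. At the order-3 pole a set g(κ) = (κ - a)^3*f(κ) = [-29*κ/38 - 7/38] / (κ - a')^3.
Order-3 pole: residue = g''(a)/2; g''((1/3) - ((1/6)*sqrt(95))*i) = -((972/651605)*sqrt(95))*i, so the residue is -((486/651605)*sqrt(95))*i.
The factor κ**2 - 2*κ/3 + 11/4 splits as (κ - a)(κ - a') with a = (1/3) + ((1/6)*sqrt(95))*i, a' = (1/3) - ((1/6)*sqrt(95))*i. At the order-3 pole a set g(κ) = (κ - a)^3*f(κ) = [-29*κ/38 - 7/38] / (κ - a')^3.
Order-3 pole: residue = g''(a)/2; g''((1/3) + ((1/6)*sqrt(95))*i) = ((972/651605)*sqrt(95))*i, so the residue is ((486/651605)*sqrt(95))*i.
List the singular points by increasing real part (a conjugate pair: the negative imaginary part first).

Radius of convergence at 0: (1/2)*sqrt(11).
At (1/3) - ((1/6)*sqrt(95))*i: a pole of order 3; residue -((486/651605)*sqrt(95))*i.
At (1/3) + ((1/6)*sqrt(95))*i: a pole of order 3; residue ((486/651605)*sqrt(95))*i.


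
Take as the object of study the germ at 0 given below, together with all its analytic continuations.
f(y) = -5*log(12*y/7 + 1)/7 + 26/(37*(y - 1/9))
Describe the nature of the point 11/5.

Denominator factors: y - 1/9 = 94/45 at y = 11/5 — none vanishes.
Branch term log(1 - y/(-7/12)): argument at 11/5 is 167/35, nonzero, so 11/5 is not its branch point (a point on a principal cut is still regular for the continued germ).
So the germ continues analytically to 11/5.

The point is a regular point.


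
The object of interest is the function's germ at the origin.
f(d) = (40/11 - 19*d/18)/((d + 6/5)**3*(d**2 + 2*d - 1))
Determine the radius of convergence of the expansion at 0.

The radius of convergence is -1 + sqrt(2).

Denominator factor (d + 6/5)^3: pole of order 3 at -6/5, modulus 6/5.
Denominator factor (d**2 + 2*d - 1): discriminant 8, real irrational roots -1 + sqrt(2) and -1 - sqrt(2); poles of order 1, moduli -1 + sqrt(2) and 1 + sqrt(2).
The radius of convergence is the smallest modulus among the singular points: -1 + sqrt(2).


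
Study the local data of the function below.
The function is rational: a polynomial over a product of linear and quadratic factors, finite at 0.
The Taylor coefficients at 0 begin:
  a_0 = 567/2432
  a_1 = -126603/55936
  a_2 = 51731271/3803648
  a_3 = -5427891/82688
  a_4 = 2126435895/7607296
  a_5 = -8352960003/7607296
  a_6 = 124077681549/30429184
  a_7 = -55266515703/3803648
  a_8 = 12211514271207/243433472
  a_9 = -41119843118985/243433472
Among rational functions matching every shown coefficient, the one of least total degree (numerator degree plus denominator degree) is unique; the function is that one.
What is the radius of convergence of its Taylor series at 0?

No rational of total degree below 8 reproduces all 10 coefficients; solving the [2/6] Pade equations on them gives f(ξ) = (2*ξ**2/17 - 9*ξ/23 + 21/38)/(ξ**2 + 4*ξ + 4/3)**3, whose expansion matches every shown term.
Denominator factor (ξ**2 + 4*ξ + 4/3)^3: discriminant 32/3, real irrational roots -2 + (2/3)*sqrt(6) and -2 - (2/3)*sqrt(6); poles of order 3, moduli 2 - (2/3)*sqrt(6) and 2 + (2/3)*sqrt(6).
The radius of convergence is the smallest modulus among the singular points: 2 - (2/3)*sqrt(6).

The radius of convergence is 2 - (2/3)*sqrt(6).


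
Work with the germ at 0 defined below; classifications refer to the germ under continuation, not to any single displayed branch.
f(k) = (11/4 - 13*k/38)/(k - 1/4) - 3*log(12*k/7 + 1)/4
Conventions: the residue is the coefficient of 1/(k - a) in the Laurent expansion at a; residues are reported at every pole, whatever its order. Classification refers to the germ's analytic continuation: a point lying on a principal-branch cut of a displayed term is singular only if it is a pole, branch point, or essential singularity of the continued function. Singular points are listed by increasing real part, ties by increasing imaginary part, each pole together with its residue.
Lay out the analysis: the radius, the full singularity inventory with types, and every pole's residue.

Radius of convergence at 0: 1/4.
At -7/12: a logarithmic branch point.
At 1/4: a pole of order 1; residue 405/152.

Denominator factor (k - 1/4): pole of order 1 at 1/4, modulus 1/4.
Branch term (-3/4)*log(1 - k/(-7/12)): its argument vanishes at k = -7/12, a logarithmic branch point, modulus 7/12.
The radius of convergence is the smallest modulus among the singular points: 1/4.
The branch term is analytic at 1/4 and contributes nothing to the residue; only the rational part matters.
At the order-1 pole 1/4 set g(k) = (k - (1/4))*(rational part) = 11/4 - 13*k/38.
Simple pole: residue = g(a) at a = 1/4, which is 405/152.
List the singular points by increasing real part (a conjugate pair: the negative imaginary part first).


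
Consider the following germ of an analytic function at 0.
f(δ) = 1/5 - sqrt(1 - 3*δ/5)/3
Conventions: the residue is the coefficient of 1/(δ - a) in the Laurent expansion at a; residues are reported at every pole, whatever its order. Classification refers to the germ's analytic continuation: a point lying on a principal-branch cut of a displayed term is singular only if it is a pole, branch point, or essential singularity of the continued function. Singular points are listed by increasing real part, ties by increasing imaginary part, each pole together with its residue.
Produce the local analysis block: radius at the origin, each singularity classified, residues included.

Radius of convergence at 0: 5/3.
At 5/3: an algebraic (square-root) branch point.

Branch term (-1/3)*sqrt(1 - δ/(5/3)): its argument vanishes at δ = 5/3, a square-root branch point, modulus 5/3.
The radius of convergence is the smallest modulus among the singular points: 5/3.


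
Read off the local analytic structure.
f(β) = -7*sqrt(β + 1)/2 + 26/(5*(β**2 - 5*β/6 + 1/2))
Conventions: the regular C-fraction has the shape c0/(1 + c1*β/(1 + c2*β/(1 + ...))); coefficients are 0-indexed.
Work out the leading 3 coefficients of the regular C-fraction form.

The regular C-fraction coefficients are [69/10, -935/414, 1324859/774180].

Taylor coefficients (expand at 0): a_0 = 69/10, a_1 = 187/12, a_2 = 6139/720.
c0 = a_0 = 69/10. Peel one level at a time: if S = 1 + c*β/S' with S'(0) = 1, then c is the β-coefficient of S and S' = c*β/(S - 1).
S_1 = c0/f = 1 + (-935/414)*β + (1324859/342792)*β^2 + ...; c1 = -935/414.
S_2 = c1*β/(S_1 - 1) = 1 + (1324859/774180)*β + ...; c2 = 1324859/774180.


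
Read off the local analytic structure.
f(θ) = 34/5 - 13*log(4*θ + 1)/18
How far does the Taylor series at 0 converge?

Branch term (-13/18)*log(1 - θ/(-1/4)): its argument vanishes at θ = -1/4, a logarithmic branch point, modulus 1/4.
The radius of convergence is the smallest modulus among the singular points: 1/4.

The radius of convergence is 1/4.


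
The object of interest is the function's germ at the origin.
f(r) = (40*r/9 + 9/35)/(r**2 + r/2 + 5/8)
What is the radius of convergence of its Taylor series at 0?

The radius of convergence is (1/4)*sqrt(10).

Denominator factor (r**2 + r/2 + 5/8): discriminant -9/4, complex-conjugate roots (-1/4) + (3/4)*i and (-1/4) - (3/4)*i; poles of order 1, moduli (1/4)*sqrt(10) and (1/4)*sqrt(10).
The radius of convergence is the smallest modulus among the singular points: (1/4)*sqrt(10).


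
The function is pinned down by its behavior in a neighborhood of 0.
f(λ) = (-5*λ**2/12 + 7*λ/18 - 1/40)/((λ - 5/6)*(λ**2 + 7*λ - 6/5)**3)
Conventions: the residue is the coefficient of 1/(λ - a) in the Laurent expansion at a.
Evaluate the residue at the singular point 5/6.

The residue is 8100/125996297.

At the order-1 pole 5/6 set g(λ) = (λ - (5/6))*f(λ) = (-5*λ**2/12 + 7*λ/18 - 1/40)/(λ**2 + 7*λ - 6/5)**3.
Simple pole: residue = g(a) at a = 5/6, which is 8100/125996297.


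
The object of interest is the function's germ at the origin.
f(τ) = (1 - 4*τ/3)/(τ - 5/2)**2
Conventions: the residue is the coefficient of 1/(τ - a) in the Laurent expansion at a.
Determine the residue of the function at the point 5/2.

The residue is -4/3.

At the order-2 pole 5/2 set g(τ) = (τ - (5/2))^2*f(τ) = 1 - 4*τ/3.
Order-2 pole: residue = g'(a); g'(5/2) = -4/3, so the residue is -4/3.


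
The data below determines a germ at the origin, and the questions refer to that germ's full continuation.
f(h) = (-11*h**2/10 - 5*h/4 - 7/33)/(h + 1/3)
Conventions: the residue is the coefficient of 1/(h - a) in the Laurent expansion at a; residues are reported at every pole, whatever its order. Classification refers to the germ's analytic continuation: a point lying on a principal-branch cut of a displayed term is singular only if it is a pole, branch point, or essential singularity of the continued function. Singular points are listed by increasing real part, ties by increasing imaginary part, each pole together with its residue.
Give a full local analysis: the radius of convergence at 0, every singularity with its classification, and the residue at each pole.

Denominator factor (h + 1/3): pole of order 1 at -1/3, modulus 1/3.
The radius of convergence is the smallest modulus among the singular points: 1/3.
At the order-1 pole -1/3 set g(h) = (h - (-1/3))*f(h) = -11*h**2/10 - 5*h/4 - 7/33.
Simple pole: residue = g(a) at a = -1/3, which is 163/1980.

Radius of convergence at 0: 1/3.
At -1/3: a pole of order 1; residue 163/1980.


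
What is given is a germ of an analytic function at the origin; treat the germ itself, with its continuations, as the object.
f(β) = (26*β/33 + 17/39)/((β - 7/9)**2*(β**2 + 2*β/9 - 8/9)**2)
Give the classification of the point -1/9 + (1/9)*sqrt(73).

The point is a pole of order 2.

The denominator factor β**2 + 2*β/9 - 8/9 vanishes at -1/9 + (1/9)*sqrt(73) and appears to the power 2; the numerator there equals 1345/3861 + (26/297)*sqrt(73), nonzero, and no other factor vanishes.
Hence a pole whose order is the multiplicity, 2.


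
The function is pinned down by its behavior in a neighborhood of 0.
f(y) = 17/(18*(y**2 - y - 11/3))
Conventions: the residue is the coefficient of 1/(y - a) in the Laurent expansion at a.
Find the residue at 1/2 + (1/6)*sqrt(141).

The factor y**2 - y - 11/3 splits as (y - a)(y - a') with a = 1/2 + (1/6)*sqrt(141), a' = 1/2 - (1/6)*sqrt(141). At the order-1 pole a set g(y) = (y - a)*f(y) = [17/18] / (y - a').
Simple pole: residue = g(a) at a = 1/2 + (1/6)*sqrt(141), which is (17/846)*sqrt(141).

The residue is (17/846)*sqrt(141).


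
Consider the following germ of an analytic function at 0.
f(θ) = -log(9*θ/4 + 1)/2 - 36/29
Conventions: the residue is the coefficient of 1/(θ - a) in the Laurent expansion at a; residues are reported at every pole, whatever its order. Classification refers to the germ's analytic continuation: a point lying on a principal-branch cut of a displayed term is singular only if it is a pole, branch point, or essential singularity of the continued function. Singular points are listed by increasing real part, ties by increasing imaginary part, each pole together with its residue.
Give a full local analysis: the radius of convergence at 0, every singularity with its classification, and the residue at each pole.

Branch term (-1/2)*log(1 - θ/(-4/9)): its argument vanishes at θ = -4/9, a logarithmic branch point, modulus 4/9.
The radius of convergence is the smallest modulus among the singular points: 4/9.

Radius of convergence at 0: 4/9.
At -4/9: a logarithmic branch point.


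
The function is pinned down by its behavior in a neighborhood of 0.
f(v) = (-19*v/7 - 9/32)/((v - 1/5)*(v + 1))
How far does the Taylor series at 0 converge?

The radius of convergence is 1/5.

Denominator factor (v + 1): pole of order 1 at -1, modulus 1.
Denominator factor (v - 1/5): pole of order 1 at 1/5, modulus 1/5.
The radius of convergence is the smallest modulus among the singular points: 1/5.


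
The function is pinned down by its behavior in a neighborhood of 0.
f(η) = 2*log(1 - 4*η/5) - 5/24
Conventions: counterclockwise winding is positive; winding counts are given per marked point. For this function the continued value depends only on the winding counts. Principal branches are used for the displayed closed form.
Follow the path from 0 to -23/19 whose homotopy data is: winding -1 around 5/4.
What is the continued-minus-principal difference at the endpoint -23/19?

Continued minus principal equals -(4)*pi*i.

The rational part is single-valued and drops out of the difference; each branch term changes only by its own monodromy.
(2)*log(1 - η/(5/4)): each positive loop around 5/4 adds 2*pi*i to the log, so winding -1 contributes (2)*(-1)*2*pi*i = -(4)*pi*i.
Summing the contributions at η = -23/19 gives -(4)*pi*i.


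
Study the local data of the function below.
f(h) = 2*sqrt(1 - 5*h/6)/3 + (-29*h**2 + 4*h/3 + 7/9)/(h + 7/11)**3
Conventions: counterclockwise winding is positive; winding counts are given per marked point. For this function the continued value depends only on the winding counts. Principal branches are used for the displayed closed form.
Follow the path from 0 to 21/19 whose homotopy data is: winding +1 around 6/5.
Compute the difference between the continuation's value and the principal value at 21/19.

The rational part is single-valued and drops out of the difference; each branch term changes only by its own monodromy.
(2/3)*sqrt(1 - h/(6/5)): winding +1 is odd, the square root flips sign, contributing -2*(2/3)*sqrt(1 - (21/19)/(6/5)) = -2*(2/3)*sqrt(3/38) = -(2/57)*sqrt(114).
Summing the contributions at h = 21/19 gives -(2/57)*sqrt(114).

Continued minus principal equals -(2/57)*sqrt(114).


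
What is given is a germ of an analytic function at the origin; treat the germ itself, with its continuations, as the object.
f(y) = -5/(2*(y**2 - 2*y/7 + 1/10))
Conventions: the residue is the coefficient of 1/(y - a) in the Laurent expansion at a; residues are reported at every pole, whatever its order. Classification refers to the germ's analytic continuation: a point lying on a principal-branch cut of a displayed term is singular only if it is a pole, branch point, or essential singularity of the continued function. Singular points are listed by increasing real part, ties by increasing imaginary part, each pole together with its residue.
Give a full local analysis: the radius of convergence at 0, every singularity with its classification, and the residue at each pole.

Radius of convergence at 0: (1/10)*sqrt(10).
At (1/7) - ((1/70)*sqrt(390))*i: a pole of order 1; residue -((35/156)*sqrt(390))*i.
At (1/7) + ((1/70)*sqrt(390))*i: a pole of order 1; residue ((35/156)*sqrt(390))*i.

Denominator factor (y**2 - 2*y/7 + 1/10): discriminant -78/245, complex-conjugate roots (1/7) + ((1/70)*sqrt(390))*i and (1/7) - ((1/70)*sqrt(390))*i; poles of order 1, moduli (1/10)*sqrt(10) and (1/10)*sqrt(10).
The radius of convergence is the smallest modulus among the singular points: (1/10)*sqrt(10).
The factor y**2 - 2*y/7 + 1/10 splits as (y - a)(y - a') with a = (1/7) - ((1/70)*sqrt(390))*i, a' = (1/7) + ((1/70)*sqrt(390))*i. At the order-1 pole a set g(y) = (y - a)*f(y) = [-5/2] / (y - a').
Simple pole: residue = g(a) at a = (1/7) - ((1/70)*sqrt(390))*i, which is -((35/156)*sqrt(390))*i.
The factor y**2 - 2*y/7 + 1/10 splits as (y - a)(y - a') with a = (1/7) + ((1/70)*sqrt(390))*i, a' = (1/7) - ((1/70)*sqrt(390))*i. At the order-1 pole a set g(y) = (y - a)*f(y) = [-5/2] / (y - a').
Simple pole: residue = g(a) at a = (1/7) + ((1/70)*sqrt(390))*i, which is ((35/156)*sqrt(390))*i.
List the singular points by increasing real part (a conjugate pair: the negative imaginary part first).


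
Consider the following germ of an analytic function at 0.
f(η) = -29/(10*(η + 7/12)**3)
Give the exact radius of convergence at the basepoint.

Denominator factor (η + 7/12)^3: pole of order 3 at -7/12, modulus 7/12.
The radius of convergence is the smallest modulus among the singular points: 7/12.

The radius of convergence is 7/12.


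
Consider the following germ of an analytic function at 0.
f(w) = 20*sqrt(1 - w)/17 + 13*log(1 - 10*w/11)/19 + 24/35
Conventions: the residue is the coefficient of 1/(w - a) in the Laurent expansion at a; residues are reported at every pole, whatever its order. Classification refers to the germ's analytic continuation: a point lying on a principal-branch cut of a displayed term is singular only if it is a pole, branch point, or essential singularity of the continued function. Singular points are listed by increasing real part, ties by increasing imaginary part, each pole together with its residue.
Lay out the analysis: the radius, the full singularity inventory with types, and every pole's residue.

Radius of convergence at 0: 1.
At 1: an algebraic (square-root) branch point.
At 11/10: a logarithmic branch point.

Branch term (13/19)*log(1 - w/(11/10)): its argument vanishes at w = 11/10, a logarithmic branch point, modulus 11/10.
Branch term (20/17)*sqrt(1 - w/(1)): its argument vanishes at w = 1, a square-root branch point, modulus 1.
The radius of convergence is the smallest modulus among the singular points: 1.
List the singular points by increasing real part (a conjugate pair: the negative imaginary part first).


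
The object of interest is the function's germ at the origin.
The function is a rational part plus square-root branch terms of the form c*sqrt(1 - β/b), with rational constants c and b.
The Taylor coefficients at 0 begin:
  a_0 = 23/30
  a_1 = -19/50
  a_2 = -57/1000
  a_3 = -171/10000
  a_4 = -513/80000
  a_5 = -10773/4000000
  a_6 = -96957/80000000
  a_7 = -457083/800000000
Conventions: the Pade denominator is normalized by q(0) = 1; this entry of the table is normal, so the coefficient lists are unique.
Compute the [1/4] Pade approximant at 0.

Taylor coefficients needed (read off): a_0 = 23/30, a_1 = -19/50, a_2 = -57/1000, a_3 = -171/10000, a_4 = -513/80000, a_5 = -10773/4000000.
Write the denominator as Q(β) = 1 + q1*β + q2*β^2 + q3*β^3 + q4*β^4. Requiring Q*f - P = O(β^6) with deg P <= 1 kills the coefficients of β^2..β^5 in Q*f:
  β^2: a_2 + q1*a_1 + q2*a_0 = 0, i.e. -57/1000 + (-19/50)*q1 + (23/30)*q2 = 0.
  β^3: a_3 + q1*a_2 + q2*a_1 + q3*a_0 = 0, i.e. -171/10000 + (-57/1000)*q1 + (-19/50)*q2 + (23/30)*q3 = 0.
  β^4: a_4 + q1*a_3 + q2*a_2 + q3*a_1 + q4*a_0 = 0, i.e. -513/80000 + (-171/10000)*q1 + (-57/1000)*q2 + (-19/50)*q3 + (23/30)*q4 = 0.
  β^5: a_5 + q1*a_4 + q2*a_3 + q3*a_2 + q4*a_1 = 0, i.e. -10773/4000000 + (-513/80000)*q1 + (-171/10000)*q2 + (-57/1000)*q3 + (-19/50)*q4 = 0.
Solving this linear system: q1 = -2253813/10993750, q2 = -2997459/109937500, q3 = -3546369/549687500, q4 = -12605949/8795000000.
The numerator is Q*f truncated at degree 1: P0 = a_0 = 23/30; P1 = a_1 + q1*a_0 = -59055483/109937500.

The Pade approximant has numerator coefficients [23/30, -59055483/109937500]; denominator coefficients [1, -2253813/10993750, -2997459/109937500, -3546369/549687500, -12605949/8795000000].


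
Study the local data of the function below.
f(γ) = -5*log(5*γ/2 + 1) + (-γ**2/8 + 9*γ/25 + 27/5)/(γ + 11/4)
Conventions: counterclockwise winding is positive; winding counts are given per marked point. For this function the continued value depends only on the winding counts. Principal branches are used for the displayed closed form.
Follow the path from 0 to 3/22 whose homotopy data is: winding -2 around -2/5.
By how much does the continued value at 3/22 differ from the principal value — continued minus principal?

The rational part is single-valued and drops out of the difference; each branch term changes only by its own monodromy.
(-5)*log(1 - γ/(-2/5)): each positive loop around -2/5 adds 2*pi*i to the log, so winding -2 contributes (-5)*(-2)*2*pi*i = (20)*pi*i.
Summing the contributions at γ = 3/22 gives (20)*pi*i.

Continued minus principal equals (20)*pi*i.


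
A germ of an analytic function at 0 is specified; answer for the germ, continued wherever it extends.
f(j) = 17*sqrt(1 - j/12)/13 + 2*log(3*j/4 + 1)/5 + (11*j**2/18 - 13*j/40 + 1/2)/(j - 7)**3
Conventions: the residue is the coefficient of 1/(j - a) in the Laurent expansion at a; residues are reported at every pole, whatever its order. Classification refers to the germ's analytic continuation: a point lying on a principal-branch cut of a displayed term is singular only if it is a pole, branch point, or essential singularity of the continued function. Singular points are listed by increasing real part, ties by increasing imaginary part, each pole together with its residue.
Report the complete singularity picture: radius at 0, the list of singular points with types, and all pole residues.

Radius of convergence at 0: 4/3.
At -4/3: a logarithmic branch point.
At 7: a pole of order 3; residue 11/18.
At 12: an algebraic (square-root) branch point.

Denominator factor (j - 7)^3: pole of order 3 at 7, modulus 7.
Branch term (2/5)*log(1 - j/(-4/3)): its argument vanishes at j = -4/3, a logarithmic branch point, modulus 4/3.
Branch term (17/13)*sqrt(1 - j/(12)): its argument vanishes at j = 12, a square-root branch point, modulus 12.
The radius of convergence is the smallest modulus among the singular points: 4/3.
The branch terms are analytic at 7 and contribute nothing to the residue; only the rational part matters.
At the order-3 pole 7 set g(j) = (j - (7))^3*(rational part) = 11*j**2/18 - 13*j/40 + 1/2.
Order-3 pole: residue = g''(a)/2; g''(7) = 11/9, so the residue is 11/18.
List the singular points by increasing real part (a conjugate pair: the negative imaginary part first).


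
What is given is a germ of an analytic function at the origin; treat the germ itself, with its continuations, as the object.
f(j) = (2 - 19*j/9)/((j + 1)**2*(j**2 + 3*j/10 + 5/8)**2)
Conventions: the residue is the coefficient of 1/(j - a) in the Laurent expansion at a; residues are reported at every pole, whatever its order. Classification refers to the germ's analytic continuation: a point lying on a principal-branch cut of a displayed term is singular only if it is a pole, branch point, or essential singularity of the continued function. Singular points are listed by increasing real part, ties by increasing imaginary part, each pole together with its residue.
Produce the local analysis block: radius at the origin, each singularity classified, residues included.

Radius of convergence at 0: (1/4)*sqrt(10).
At -1: a pole of order 2; residue 6440000/1339893.
At (-3/20) - ((1/20)*sqrt(241))*i: a pole of order 2; residue (-3220000/1339893) + ((2754520000/77822325333)*sqrt(241))*i.
At (-3/20) + ((1/20)*sqrt(241))*i: a pole of order 2; residue (-3220000/1339893) - ((2754520000/77822325333)*sqrt(241))*i.


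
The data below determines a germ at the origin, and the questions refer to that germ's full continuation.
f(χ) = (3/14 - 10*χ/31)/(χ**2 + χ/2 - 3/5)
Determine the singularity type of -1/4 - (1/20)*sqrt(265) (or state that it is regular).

The denominator factor χ**2 + χ/2 - 3/5 vanishes at -1/4 - (1/20)*sqrt(265) and appears to the power 1; the numerator there equals 64/217 + (1/62)*sqrt(265), nonzero, and no other factor vanishes.
Hence a pole whose order is the multiplicity, 1.

The point is a pole of order 1.


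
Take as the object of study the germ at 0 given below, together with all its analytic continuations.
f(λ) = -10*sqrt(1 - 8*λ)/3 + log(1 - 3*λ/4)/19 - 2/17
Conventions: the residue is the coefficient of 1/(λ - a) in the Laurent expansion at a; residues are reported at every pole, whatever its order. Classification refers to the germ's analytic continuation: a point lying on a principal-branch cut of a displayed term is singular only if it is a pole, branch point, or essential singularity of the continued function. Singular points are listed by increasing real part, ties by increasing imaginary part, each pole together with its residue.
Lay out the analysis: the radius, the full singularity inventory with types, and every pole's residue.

Radius of convergence at 0: 1/8.
At 1/8: an algebraic (square-root) branch point.
At 4/3: a logarithmic branch point.

Branch term (1/19)*log(1 - λ/(4/3)): its argument vanishes at λ = 4/3, a logarithmic branch point, modulus 4/3.
Branch term (-10/3)*sqrt(1 - λ/(1/8)): its argument vanishes at λ = 1/8, a square-root branch point, modulus 1/8.
The radius of convergence is the smallest modulus among the singular points: 1/8.
List the singular points by increasing real part (a conjugate pair: the negative imaginary part first).
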